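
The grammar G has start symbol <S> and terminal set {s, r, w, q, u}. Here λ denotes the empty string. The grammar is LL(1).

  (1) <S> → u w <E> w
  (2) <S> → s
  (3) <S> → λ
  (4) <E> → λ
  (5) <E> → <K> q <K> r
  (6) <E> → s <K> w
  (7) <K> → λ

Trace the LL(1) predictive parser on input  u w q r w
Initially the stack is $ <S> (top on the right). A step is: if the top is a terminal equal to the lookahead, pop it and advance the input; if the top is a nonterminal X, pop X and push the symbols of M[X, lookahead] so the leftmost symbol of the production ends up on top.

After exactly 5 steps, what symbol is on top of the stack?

step 1: stack=$ <S>  input=u w q r w $  — expand <S> → u w <E> w
step 2: stack=$ w <E> w u  input=u w q r w $  — match u
step 3: stack=$ w <E> w  input=w q r w $  — match w
step 4: stack=$ w <E>  input=q r w $  — expand <E> → <K> q <K> r
step 5: stack=$ w r <K> q <K>  input=q r w $  — expand <K> → λ
Stack after step 5: $ w r <K> q (top = q).

q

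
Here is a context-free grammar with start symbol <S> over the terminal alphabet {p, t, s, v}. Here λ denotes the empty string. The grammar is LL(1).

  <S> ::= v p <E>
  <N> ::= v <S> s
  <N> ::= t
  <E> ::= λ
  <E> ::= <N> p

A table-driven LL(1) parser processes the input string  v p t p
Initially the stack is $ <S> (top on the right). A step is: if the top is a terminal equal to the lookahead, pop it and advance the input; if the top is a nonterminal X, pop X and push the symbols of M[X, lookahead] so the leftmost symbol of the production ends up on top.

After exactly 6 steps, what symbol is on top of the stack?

     Stack      Input      Action
  1  $ <S>      v p t p $  expand <S> ::= v p <E>
  2  $ <E> p v  v p t p $  match v
  3  $ <E> p    p t p $    match p
  4  $ <E>      t p $      expand <E> ::= <N> p
  5  $ p <N>    t p $      expand <N> ::= t
  6  $ p t      t p $      match t
Stack after step 6: $ p (top = p).

p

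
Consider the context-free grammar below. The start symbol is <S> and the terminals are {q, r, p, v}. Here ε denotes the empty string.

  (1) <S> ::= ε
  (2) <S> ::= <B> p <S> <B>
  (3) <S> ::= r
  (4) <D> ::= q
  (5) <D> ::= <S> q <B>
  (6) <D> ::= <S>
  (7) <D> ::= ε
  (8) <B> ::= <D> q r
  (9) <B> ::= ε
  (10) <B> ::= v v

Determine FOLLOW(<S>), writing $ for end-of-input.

{$, p, q, r, v}

FIRST(<S>): from <S>::=ε we get {ε}; from <S>::=<B> p <S> <B> we get {p, q, r, v}; from <S>::=r we get {r}. So FIRST(<S>) = {ε, p, q, r, v}.
FIRST(<D>): from <D>::=q we get {q}; from <D>::=<S> q <B> we get {p, q, r, v}; from <D>::=<S> we get {ε, p, q, r, v}; from <D>::=ε we get {ε}. So FIRST(<D>) = {ε, p, q, r, v}.
FIRST(<B>): from <B>::=<D> q r we get {p, q, r, v}; from <B>::=ε we get {ε}; from <B>::=v v we get {v}. So FIRST(<B>) = {ε, p, q, r, v}.
FOLLOW(<S>) includes $ since <S> is the start symbol.
FOLLOW(<D>): in <B>::=<D> q r, <D> is followed by q r with FIRST {q}. Thus FOLLOW(<D>) = {q}.
FOLLOW(<S>): in <S>::=<B> p <S> <B>, <S> is followed by <B> with FIRST {ε, p, q, r, v}; in <S>::=<B> p <S> <B>, the suffix after <S> is nullable (adds nothing new); in <D>::=<S> q <B>, <S> is followed by q <B> with FIRST {q}; in <D>::=<S>, the suffix after <S> is empty, so FOLLOW(<S>) ⊇ FOLLOW(<D>) = {q}. Thus FOLLOW(<S>) = {$, p, q, r, v}.
FOLLOW(<B>): in <S>::=<B> p <S> <B> (occurrence 1), <B> is followed by p <S> <B> with FIRST {p}; in <S>::=<B> p <S> <B> (occurrence 2), the suffix after <B> is empty, so FOLLOW(<B>) ⊇ FOLLOW(<S>) = {$, p, q, r, v}; in <D>::=<S> q <B>, the suffix after <B> is empty, so FOLLOW(<B>) ⊇ FOLLOW(<D>) = {q}. Thus FOLLOW(<B>) = {$, p, q, r, v}.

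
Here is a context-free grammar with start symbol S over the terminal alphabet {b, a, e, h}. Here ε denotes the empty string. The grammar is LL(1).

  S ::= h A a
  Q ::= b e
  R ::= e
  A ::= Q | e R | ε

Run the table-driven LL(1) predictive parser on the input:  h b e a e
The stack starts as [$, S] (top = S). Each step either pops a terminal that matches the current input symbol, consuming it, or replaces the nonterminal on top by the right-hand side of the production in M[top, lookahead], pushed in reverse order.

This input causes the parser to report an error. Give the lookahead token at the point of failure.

step 1: stack=$ S  input=h b e a e $  — expand S ::= h A a
step 2: stack=$ a A h  input=h b e a e $  — match h
step 3: stack=$ a A  input=b e a e $  — expand A ::= Q
step 4: stack=$ a Q  input=b e a e $  — expand Q ::= b e
step 5: stack=$ a e b  input=b e a e $  — match b
step 6: stack=$ a e  input=e a e $  — match e
step 7: stack=$ a  input=a e $  — match a
step 8: stack=$  input=e $  — error: stack empty but input remains

e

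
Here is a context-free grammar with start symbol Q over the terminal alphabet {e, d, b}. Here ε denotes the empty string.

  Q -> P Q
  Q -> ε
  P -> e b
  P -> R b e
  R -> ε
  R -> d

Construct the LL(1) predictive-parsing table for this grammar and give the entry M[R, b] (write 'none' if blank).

R -> ε

FIRST(R): from R->ε we get {ε}; from R->d we get {d}. So FIRST(R) = {ε, d}.
FIRST(P): from P->e b we get {e}; from P->R b e we get {b, d}. So FIRST(P) = {b, d, e}.
FIRST(Q): from Q->P Q we get {b, d, e}; from Q->ε we get {ε}. So FIRST(Q) = {ε, b, d, e}.
FOLLOW(Q) includes $ since Q is the start symbol.
FOLLOW(R): in P->R b e, R is followed by b e with FIRST {b}. Thus FOLLOW(R) = {b}.
For R -> ε: FIRST(ε) = {ε}, so it goes in M[R, t] for t ∈ {}; since ε ∈ FIRST, also for every t ∈ FOLLOW(R) = {b}.
For R -> d: FIRST(d) = {d}, so it goes in M[R, t] for t ∈ {d}.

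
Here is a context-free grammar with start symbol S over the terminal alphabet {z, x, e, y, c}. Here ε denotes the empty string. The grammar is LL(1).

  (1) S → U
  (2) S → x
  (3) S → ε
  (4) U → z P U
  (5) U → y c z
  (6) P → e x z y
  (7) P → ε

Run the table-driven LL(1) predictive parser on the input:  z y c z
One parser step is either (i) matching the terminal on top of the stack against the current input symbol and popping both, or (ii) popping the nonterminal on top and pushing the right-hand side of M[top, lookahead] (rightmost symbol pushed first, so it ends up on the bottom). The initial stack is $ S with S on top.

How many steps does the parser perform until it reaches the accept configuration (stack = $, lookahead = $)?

8

     Stack    Input      Action
  1  $ S      z y c z $  expand S → U
  2  $ U      z y c z $  expand U → z P U
  3  $ U P z  z y c z $  match z
  4  $ U P    y c z $    expand P → ε
  5  $ U      y c z $    expand U → y c z
  6  $ z c y  y c z $    match y
  7  $ z c    c z $      match c
  8  $ z      z $        match z
Accept reached after 8 steps.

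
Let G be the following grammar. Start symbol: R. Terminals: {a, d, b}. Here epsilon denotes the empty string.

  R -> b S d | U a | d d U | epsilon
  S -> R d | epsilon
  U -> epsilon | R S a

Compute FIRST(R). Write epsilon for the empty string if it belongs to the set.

{epsilon, a, b, d}

FIRST(R): from R->b S d we get {b}; from R->U a we get {a, b, d}; from R->d d U we get {d}; from R->epsilon we get {epsilon}. So FIRST(R) = {epsilon, a, b, d}.
FIRST(S): from S->R d we get {a, b, d}; from S->epsilon we get {epsilon}. So FIRST(S) = {epsilon, a, b, d}.
FIRST(U): from U->epsilon we get {epsilon}; from U->R S a we get {a, b, d}. So FIRST(U) = {epsilon, a, b, d}.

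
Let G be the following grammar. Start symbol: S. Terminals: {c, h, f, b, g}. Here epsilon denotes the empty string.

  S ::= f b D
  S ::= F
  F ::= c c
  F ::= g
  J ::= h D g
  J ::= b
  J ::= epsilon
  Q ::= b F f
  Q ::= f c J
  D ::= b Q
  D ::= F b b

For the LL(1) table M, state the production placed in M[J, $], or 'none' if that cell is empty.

J ::= epsilon

FIRST(F): from F::=c c we get {c}; from F::=g we get {g}. So FIRST(F) = {c, g}.
FIRST(J): from J::=h D g we get {h}; from J::=b we get {b}; from J::=epsilon we get {epsilon}. So FIRST(J) = {epsilon, b, h}.
FIRST(Q): from Q::=b F f we get {b}; from Q::=f c J we get {f}. So FIRST(Q) = {b, f}.
FIRST(S): from S::=f b D we get {f}; from S::=F we get {c, g}. So FIRST(S) = {c, f, g}.
FIRST(D): from D::=b Q we get {b}; from D::=F b b we get {c, g}. So FIRST(D) = {b, c, g}.
FOLLOW(S) includes $ since S is the start symbol.
FOLLOW(Q): in D::=b Q, the suffix after Q is empty, so FOLLOW(Q) ⊇ FOLLOW(D) = {$, g}. Thus FOLLOW(Q) = {$, g}.
FOLLOW(J): in Q::=f c J, the suffix after J is empty, so FOLLOW(J) ⊇ FOLLOW(Q) = {$, g}. Thus FOLLOW(J) = {$, g}.
For J ::= h D g: FIRST(h D g) = {h}, so it goes in M[J, t] for t ∈ {h}.
For J ::= b: FIRST(b) = {b}, so it goes in M[J, t] for t ∈ {b}.
For J ::= epsilon: FIRST(epsilon) = {epsilon}, so it goes in M[J, t] for t ∈ {}; since epsilon ∈ FIRST, also for every t ∈ FOLLOW(J) = {$, g}.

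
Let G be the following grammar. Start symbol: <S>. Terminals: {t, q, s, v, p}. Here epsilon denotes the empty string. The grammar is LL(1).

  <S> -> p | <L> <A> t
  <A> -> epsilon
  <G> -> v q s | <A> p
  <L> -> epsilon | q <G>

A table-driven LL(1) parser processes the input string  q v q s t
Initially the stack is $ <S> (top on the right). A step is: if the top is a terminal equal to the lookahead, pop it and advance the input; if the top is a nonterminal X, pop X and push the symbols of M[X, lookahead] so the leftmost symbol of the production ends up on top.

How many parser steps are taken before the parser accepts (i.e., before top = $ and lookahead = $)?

     Stack          Input        Action
  1  $ <S>          q v q s t $  expand <S> -> <L> <A> t
  2  $ t <A> <L>    q v q s t $  expand <L> -> q <G>
  3  $ t <A> <G> q  q v q s t $  match q
  4  $ t <A> <G>    v q s t $    expand <G> -> v q s
  5  $ t <A> s q v  v q s t $    match v
  6  $ t <A> s q    q s t $      match q
  7  $ t <A> s      s t $        match s
  8  $ t <A>        t $          expand <A> -> epsilon
  9  $ t            t $          match t
Accept reached after 9 steps.

9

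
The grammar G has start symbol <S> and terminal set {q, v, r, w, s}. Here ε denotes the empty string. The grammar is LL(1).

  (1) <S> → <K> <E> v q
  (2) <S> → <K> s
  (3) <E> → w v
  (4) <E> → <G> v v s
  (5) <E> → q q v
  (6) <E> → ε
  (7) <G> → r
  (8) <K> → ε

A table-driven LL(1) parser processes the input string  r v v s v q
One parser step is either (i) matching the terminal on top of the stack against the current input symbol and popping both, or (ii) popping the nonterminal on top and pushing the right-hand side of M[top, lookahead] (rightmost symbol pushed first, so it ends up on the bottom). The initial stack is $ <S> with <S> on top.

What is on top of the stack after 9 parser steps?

     Stack            Input          Action
  1  $ <S>            r v v s v q $  expand <S> → <K> <E> v q
  2  $ q v <E> <K>    r v v s v q $  expand <K> → ε
  3  $ q v <E>        r v v s v q $  expand <E> → <G> v v s
  4  $ q v s v v <G>  r v v s v q $  expand <G> → r
  5  $ q v s v v r    r v v s v q $  match r
  6  $ q v s v v      v v s v q $    match v
  7  $ q v s v        v s v q $      match v
  8  $ q v s          s v q $        match s
  9  $ q v            v q $          match v
Stack after step 9: $ q (top = q).

q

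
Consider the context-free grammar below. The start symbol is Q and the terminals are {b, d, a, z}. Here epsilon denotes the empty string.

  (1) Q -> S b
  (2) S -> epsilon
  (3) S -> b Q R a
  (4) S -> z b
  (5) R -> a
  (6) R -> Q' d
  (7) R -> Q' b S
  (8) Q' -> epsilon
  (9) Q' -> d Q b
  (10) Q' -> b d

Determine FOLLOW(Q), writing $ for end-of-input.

FIRST(S): from S->epsilon we get {epsilon}; from S->b Q R a we get {b}; from S->z b we get {z}. So FIRST(S) = {epsilon, b, z}.
FIRST(Q'): from Q'->epsilon we get {epsilon}; from Q'->d Q b we get {d}; from Q'->b d we get {b}. So FIRST(Q') = {epsilon, b, d}.
FIRST(Q): from Q->S b we get {b, z}. So FIRST(Q) = {b, z}.
FIRST(R): from R->a we get {a}; from R->Q' d we get {b, d}; from R->Q' b S we get {b, d}. So FIRST(R) = {a, b, d}.
FOLLOW(Q) includes $ since Q is the start symbol.
FOLLOW(Q): in S->b Q R a, Q is followed by R a with FIRST {a, b, d}; in Q'->d Q b, Q is followed by b with FIRST {b}. Thus FOLLOW(Q) = {$, a, b, d}.
FOLLOW(R): in S->b Q R a, R is followed by a with FIRST {a}. Thus FOLLOW(R) = {a}.
FOLLOW(S): in Q->S b, S is followed by b with FIRST {b}; in R->Q' b S, the suffix after S is empty, so FOLLOW(S) ⊇ FOLLOW(R) = {a}. Thus FOLLOW(S) = {a, b}.
FOLLOW(Q'): in R->Q' d, Q' is followed by d with FIRST {d}; in R->Q' b S, Q' is followed by b S with FIRST {b}. Thus FOLLOW(Q') = {b, d}.

{$, a, b, d}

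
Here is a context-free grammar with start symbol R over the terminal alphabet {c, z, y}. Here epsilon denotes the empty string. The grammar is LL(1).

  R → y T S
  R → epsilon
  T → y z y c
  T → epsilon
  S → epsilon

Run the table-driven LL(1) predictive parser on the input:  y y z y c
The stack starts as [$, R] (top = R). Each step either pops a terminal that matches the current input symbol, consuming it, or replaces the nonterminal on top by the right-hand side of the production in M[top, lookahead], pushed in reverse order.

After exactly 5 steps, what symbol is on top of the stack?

y

     Stack        Input        Action
  1  $ R          y y z y c $  expand R → y T S
  2  $ S T y      y y z y c $  match y
  3  $ S T        y z y c $    expand T → y z y c
  4  $ S c y z y  y z y c $    match y
  5  $ S c y z    z y c $      match z
Stack after step 5: $ S c y (top = y).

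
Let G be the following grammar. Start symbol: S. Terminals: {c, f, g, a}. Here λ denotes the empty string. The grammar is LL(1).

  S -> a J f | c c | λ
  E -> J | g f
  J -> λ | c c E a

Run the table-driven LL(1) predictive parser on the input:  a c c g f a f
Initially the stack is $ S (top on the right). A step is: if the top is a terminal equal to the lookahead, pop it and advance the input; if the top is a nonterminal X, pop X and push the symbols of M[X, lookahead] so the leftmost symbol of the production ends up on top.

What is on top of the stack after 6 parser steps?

g

step 1: stack=$ S  input=a c c g f a f $  — expand S -> a J f
step 2: stack=$ f J a  input=a c c g f a f $  — match a
step 3: stack=$ f J  input=c c g f a f $  — expand J -> c c E a
step 4: stack=$ f a E c c  input=c c g f a f $  — match c
step 5: stack=$ f a E c  input=c g f a f $  — match c
step 6: stack=$ f a E  input=g f a f $  — expand E -> g f
Stack after step 6: $ f a f g (top = g).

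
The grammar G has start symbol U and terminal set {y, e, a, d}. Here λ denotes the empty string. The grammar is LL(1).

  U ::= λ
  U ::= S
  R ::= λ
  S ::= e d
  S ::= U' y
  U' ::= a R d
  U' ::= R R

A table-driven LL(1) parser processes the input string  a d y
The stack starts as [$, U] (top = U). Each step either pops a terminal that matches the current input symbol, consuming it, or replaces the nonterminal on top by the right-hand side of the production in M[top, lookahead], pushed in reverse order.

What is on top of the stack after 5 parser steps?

d

     Stack      Input    Action
  1  $ U        a d y $  expand U ::= S
  2  $ S        a d y $  expand S ::= U' y
  3  $ y U'     a d y $  expand U' ::= a R d
  4  $ y d R a  a d y $  match a
  5  $ y d R    d y $    expand R ::= λ
Stack after step 5: $ y d (top = d).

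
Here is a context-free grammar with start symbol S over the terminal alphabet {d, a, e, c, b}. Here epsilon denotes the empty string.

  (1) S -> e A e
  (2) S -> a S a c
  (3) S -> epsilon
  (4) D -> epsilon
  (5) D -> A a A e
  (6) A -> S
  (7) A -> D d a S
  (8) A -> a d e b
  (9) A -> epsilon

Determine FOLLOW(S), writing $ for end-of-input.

{$, a, e}

FIRST(S) = {epsilon, a, e}
FIRST(D) = {epsilon, a, d, e}  (via A a A e)
FIRST(A) = {epsilon, a, d, e}  (via S, D d a S)
FOLLOW(S) includes $ since S is the start symbol.
FOLLOW(D): in A->D d a S, D is followed by d a S with FIRST {d}. Thus FOLLOW(D) = {d}.
FOLLOW(A): in S->e A e, A is followed by e with FIRST {e}; in D->A a A e (occurrence 1), A is followed by a A e with FIRST {a}; in D->A a A e (occurrence 2), A is followed by e with FIRST {e}. Thus FOLLOW(A) = {a, e}.
FOLLOW(S): in S->a S a c, S is followed by a c with FIRST {a}; in A->S, the suffix after S is empty, so FOLLOW(S) ⊇ FOLLOW(A) = {a, e}; in A->D d a S, the suffix after S is empty, so FOLLOW(S) ⊇ FOLLOW(A) = {a, e}. Thus FOLLOW(S) = {$, a, e}.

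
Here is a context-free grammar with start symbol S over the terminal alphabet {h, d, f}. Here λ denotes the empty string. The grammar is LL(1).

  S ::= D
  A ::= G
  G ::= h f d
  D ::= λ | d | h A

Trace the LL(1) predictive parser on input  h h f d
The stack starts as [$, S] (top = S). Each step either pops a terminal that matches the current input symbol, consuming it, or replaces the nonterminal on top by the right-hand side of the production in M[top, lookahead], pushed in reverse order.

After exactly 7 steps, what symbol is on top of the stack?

step 1: stack=$ S  input=h h f d $  — expand S ::= D
step 2: stack=$ D  input=h h f d $  — expand D ::= h A
step 3: stack=$ A h  input=h h f d $  — match h
step 4: stack=$ A  input=h f d $  — expand A ::= G
step 5: stack=$ G  input=h f d $  — expand G ::= h f d
step 6: stack=$ d f h  input=h f d $  — match h
step 7: stack=$ d f  input=f d $  — match f
Stack after step 7: $ d (top = d).

d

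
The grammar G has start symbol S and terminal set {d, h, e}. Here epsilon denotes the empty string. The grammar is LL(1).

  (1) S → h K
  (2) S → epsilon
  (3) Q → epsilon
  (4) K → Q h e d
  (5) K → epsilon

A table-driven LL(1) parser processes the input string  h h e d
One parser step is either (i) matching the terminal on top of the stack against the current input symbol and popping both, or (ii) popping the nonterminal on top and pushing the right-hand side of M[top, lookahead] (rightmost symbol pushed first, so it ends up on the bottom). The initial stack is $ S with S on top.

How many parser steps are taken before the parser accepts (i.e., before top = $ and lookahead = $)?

7

step 1: stack=$ S  input=h h e d $  — expand S → h K
step 2: stack=$ K h  input=h h e d $  — match h
step 3: stack=$ K  input=h e d $  — expand K → Q h e d
step 4: stack=$ d e h Q  input=h e d $  — expand Q → epsilon
step 5: stack=$ d e h  input=h e d $  — match h
step 6: stack=$ d e  input=e d $  — match e
step 7: stack=$ d  input=d $  — match d
Accept reached after 7 steps.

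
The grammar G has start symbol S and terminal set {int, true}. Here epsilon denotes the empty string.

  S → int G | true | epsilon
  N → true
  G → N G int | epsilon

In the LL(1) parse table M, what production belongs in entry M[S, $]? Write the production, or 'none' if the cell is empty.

FIRST(S): from S→int G we get {int}; from S→true we get {true}; from S→epsilon we get {epsilon}. So FIRST(S) = {epsilon, int, true}.
FIRST(N): from N→true we get {true}. So FIRST(N) = {true}.
FIRST(G): from G→N G int we get {true}; from G→epsilon we get {epsilon}. So FIRST(G) = {epsilon, true}.
FOLLOW(S) includes $ since S is the start symbol.
FOLLOW(S): S appears on no right-hand side. Thus FOLLOW(S) = {$}.
For S → int G: FIRST(int G) = {int}, so it goes in M[S, t] for t ∈ {int}.
For S → true: FIRST(true) = {true}, so it goes in M[S, t] for t ∈ {true}.
For S → epsilon: FIRST(epsilon) = {epsilon}, so it goes in M[S, t] for t ∈ {}; since epsilon ∈ FIRST, also for every t ∈ FOLLOW(S) = {$}.

S → epsilon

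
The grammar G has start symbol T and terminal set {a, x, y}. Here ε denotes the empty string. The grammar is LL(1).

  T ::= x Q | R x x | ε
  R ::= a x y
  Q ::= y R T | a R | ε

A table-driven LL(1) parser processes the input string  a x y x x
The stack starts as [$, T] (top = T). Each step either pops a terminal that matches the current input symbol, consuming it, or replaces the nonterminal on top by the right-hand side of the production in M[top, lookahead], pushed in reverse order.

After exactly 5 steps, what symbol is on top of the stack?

x

     Stack        Input        Action
  1  $ T          a x y x x $  expand T ::= R x x
  2  $ x x R      a x y x x $  expand R ::= a x y
  3  $ x x y x a  a x y x x $  match a
  4  $ x x y x    x y x x $    match x
  5  $ x x y      y x x $      match y
Stack after step 5: $ x x (top = x).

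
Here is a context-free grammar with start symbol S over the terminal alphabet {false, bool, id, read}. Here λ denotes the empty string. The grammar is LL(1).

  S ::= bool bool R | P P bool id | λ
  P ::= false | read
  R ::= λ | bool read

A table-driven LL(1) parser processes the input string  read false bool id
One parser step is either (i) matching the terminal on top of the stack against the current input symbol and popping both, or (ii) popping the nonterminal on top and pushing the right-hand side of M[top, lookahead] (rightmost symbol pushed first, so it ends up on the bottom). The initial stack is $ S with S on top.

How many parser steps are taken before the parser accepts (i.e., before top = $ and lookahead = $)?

step 1: stack=$ S  input=read false bool id $  — expand S ::= P P bool id
step 2: stack=$ id bool P P  input=read false bool id $  — expand P ::= read
step 3: stack=$ id bool P read  input=read false bool id $  — match read
step 4: stack=$ id bool P  input=false bool id $  — expand P ::= false
step 5: stack=$ id bool false  input=false bool id $  — match false
step 6: stack=$ id bool  input=bool id $  — match bool
step 7: stack=$ id  input=id $  — match id
Accept reached after 7 steps.

7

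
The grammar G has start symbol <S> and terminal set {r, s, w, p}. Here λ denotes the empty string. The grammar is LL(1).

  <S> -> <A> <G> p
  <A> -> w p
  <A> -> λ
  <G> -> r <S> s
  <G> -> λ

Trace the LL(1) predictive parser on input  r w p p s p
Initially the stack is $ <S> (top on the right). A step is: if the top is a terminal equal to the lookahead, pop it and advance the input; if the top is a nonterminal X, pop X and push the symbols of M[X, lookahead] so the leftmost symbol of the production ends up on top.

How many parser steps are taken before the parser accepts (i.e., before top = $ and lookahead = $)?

      Stack            Input          Action
   1  $ <S>            r w p p s p $  expand <S> -> <A> <G> p
   2  $ p <G> <A>      r w p p s p $  expand <A> -> λ
   3  $ p <G>          r w p p s p $  expand <G> -> r <S> s
   4  $ p s <S> r      r w p p s p $  match r
   5  $ p s <S>        w p p s p $    expand <S> -> <A> <G> p
   6  $ p s p <G> <A>  w p p s p $    expand <A> -> w p
   7  $ p s p <G> p w  w p p s p $    match w
   8  $ p s p <G> p    p p s p $      match p
   9  $ p s p <G>      p s p $        expand <G> -> λ
  10  $ p s p          p s p $        match p
  11  $ p s            s p $          match s
  12  $ p              p $            match p
Accept reached after 12 steps.

12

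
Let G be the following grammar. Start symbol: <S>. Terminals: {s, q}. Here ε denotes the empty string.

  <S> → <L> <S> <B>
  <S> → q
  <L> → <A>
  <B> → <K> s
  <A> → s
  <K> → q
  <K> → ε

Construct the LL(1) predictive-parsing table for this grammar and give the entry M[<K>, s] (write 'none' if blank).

FIRST(<A>) = {s}
FIRST(<K>) = {ε, q}
FIRST(<L>) = {s}  (via <A>)
FIRST(<B>) = {q, s}  (via <K> s)
FIRST(<S>) = {q, s}  (via <L> <S> <B>)
FOLLOW(<S>) includes $ since <S> is the start symbol.
FOLLOW(<K>): in <B>→<K> s, <K> is followed by s with FIRST {s}. Thus FOLLOW(<K>) = {s}.
For <K> → q: FIRST(q) = {q}, so it goes in M[<K>, t] for t ∈ {q}.
For <K> → ε: FIRST(ε) = {ε}, so it goes in M[<K>, t] for t ∈ {}; since ε ∈ FIRST, also for every t ∈ FOLLOW(<K>) = {s}.

<K> → ε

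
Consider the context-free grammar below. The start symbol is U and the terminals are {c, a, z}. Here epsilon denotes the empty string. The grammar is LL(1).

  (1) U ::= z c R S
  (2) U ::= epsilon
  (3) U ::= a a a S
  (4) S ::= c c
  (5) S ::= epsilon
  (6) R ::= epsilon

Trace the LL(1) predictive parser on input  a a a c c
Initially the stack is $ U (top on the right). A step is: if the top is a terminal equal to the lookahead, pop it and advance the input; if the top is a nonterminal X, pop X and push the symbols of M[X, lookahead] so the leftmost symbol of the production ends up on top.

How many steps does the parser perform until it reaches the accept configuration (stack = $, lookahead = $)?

     Stack      Input        Action
  1  $ U        a a a c c $  expand U ::= a a a S
  2  $ S a a a  a a a c c $  match a
  3  $ S a a    a a c c $    match a
  4  $ S a      a c c $      match a
  5  $ S        c c $        expand S ::= c c
  6  $ c c      c c $        match c
  7  $ c        c $          match c
Accept reached after 7 steps.

7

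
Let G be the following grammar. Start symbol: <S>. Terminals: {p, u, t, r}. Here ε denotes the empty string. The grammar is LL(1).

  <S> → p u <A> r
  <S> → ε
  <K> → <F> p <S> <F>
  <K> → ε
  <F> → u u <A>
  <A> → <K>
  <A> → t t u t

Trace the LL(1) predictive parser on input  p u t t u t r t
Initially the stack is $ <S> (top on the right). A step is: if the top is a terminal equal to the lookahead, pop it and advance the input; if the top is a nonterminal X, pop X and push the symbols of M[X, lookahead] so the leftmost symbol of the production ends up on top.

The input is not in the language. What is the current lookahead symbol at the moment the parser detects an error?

t

      Stack        Input              Action
   1  $ <S>        p u t t u t r t $  expand <S> → p u <A> r
   2  $ r <A> u p  p u t t u t r t $  match p
   3  $ r <A> u    u t t u t r t $    match u
   4  $ r <A>      t t u t r t $      expand <A> → t t u t
   5  $ r t u t t  t t u t r t $      match t
   6  $ r t u t    t u t r t $        match t
   7  $ r t u      u t r t $          match u
   8  $ r t        t r t $            match t
   9  $ r          r t $              match r
  10  $            t $                error: stack empty but input remains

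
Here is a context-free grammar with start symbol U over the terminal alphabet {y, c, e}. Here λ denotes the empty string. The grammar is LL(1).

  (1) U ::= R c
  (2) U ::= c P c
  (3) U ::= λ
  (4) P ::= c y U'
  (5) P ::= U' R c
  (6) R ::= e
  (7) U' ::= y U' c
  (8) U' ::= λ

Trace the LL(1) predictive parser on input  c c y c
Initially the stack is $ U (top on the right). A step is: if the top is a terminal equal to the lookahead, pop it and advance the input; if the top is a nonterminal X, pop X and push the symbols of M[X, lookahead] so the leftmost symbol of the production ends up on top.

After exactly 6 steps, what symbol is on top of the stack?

c

step 1: stack=$ U  input=c c y c $  — expand U ::= c P c
step 2: stack=$ c P c  input=c c y c $  — match c
step 3: stack=$ c P  input=c y c $  — expand P ::= c y U'
step 4: stack=$ c U' y c  input=c y c $  — match c
step 5: stack=$ c U' y  input=y c $  — match y
step 6: stack=$ c U'  input=c $  — expand U' ::= λ
Stack after step 6: $ c (top = c).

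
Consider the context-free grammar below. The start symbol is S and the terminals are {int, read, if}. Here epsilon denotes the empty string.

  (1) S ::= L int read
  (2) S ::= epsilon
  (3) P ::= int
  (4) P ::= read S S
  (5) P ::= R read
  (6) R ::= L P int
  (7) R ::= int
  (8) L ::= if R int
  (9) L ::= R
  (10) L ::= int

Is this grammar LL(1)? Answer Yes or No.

FIRST(S) = {epsilon, if, int}
FIRST(P) = {if, int, read}
FIRST(R) = {if, int}
FIRST(L) = {if, int}
FOLLOW(S) = {$, if, int}
FOLLOW(P) = {int}
FOLLOW(R) = {if, int, read}
FOLLOW(L) = {if, int, read}
Cell M[L, if] receives both L ::= if R int and L ::= R — the grammar is not LL(1).

No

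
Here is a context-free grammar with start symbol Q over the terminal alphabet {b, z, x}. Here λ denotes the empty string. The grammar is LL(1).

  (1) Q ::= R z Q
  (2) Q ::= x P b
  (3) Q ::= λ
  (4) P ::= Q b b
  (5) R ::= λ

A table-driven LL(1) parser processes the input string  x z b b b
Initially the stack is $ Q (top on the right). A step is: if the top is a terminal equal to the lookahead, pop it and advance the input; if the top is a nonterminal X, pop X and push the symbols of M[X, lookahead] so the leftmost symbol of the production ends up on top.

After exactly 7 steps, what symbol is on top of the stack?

step 1: stack=$ Q  input=x z b b b $  — expand Q ::= x P b
step 2: stack=$ b P x  input=x z b b b $  — match x
step 3: stack=$ b P  input=z b b b $  — expand P ::= Q b b
step 4: stack=$ b b b Q  input=z b b b $  — expand Q ::= R z Q
step 5: stack=$ b b b Q z R  input=z b b b $  — expand R ::= λ
step 6: stack=$ b b b Q z  input=z b b b $  — match z
step 7: stack=$ b b b Q  input=b b b $  — expand Q ::= λ
Stack after step 7: $ b b b (top = b).

b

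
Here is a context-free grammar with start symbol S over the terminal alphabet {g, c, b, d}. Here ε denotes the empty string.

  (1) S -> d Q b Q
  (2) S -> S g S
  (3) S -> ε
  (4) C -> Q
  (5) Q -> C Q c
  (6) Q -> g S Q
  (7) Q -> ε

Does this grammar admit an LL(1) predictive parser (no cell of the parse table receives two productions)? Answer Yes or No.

No

FIRST(S) = {ε, d, g}
FIRST(C) = {ε, c, g}
FIRST(Q) = {ε, c, g}
FOLLOW(S) = {$, b, c, g}
FOLLOW(C) = {c, g}
FOLLOW(Q) = {$, b, c, g}
Cell M[Q, c] receives both Q -> C Q c and Q -> ε — the grammar is not LL(1).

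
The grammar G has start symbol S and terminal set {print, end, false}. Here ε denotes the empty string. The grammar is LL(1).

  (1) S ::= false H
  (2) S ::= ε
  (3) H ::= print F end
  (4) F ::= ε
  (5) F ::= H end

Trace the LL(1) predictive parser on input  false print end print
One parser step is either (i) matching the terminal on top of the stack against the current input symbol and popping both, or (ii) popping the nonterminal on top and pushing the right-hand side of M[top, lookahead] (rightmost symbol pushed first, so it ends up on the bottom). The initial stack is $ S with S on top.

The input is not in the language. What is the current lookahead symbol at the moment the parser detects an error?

print

step 1: stack=$ S  input=false print end print $  — expand S ::= false H
step 2: stack=$ H false  input=false print end print $  — match false
step 3: stack=$ H  input=print end print $  — expand H ::= print F end
step 4: stack=$ end F print  input=print end print $  — match print
step 5: stack=$ end F  input=end print $  — expand F ::= ε
step 6: stack=$ end  input=end print $  — match end
step 7: stack=$  input=print $  — error: stack empty but input remains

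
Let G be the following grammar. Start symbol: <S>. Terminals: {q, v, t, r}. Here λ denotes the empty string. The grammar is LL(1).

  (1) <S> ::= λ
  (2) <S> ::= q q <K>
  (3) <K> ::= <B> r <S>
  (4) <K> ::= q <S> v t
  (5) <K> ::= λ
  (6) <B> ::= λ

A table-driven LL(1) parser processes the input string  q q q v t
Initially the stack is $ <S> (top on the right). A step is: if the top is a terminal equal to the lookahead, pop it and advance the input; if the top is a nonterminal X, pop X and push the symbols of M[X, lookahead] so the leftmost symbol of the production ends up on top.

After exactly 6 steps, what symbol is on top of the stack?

     Stack        Input        Action
  1  $ <S>        q q q v t $  expand <S> ::= q q <K>
  2  $ <K> q q    q q q v t $  match q
  3  $ <K> q      q q v t $    match q
  4  $ <K>        q v t $      expand <K> ::= q <S> v t
  5  $ t v <S> q  q v t $      match q
  6  $ t v <S>    v t $        expand <S> ::= λ
Stack after step 6: $ t v (top = v).

v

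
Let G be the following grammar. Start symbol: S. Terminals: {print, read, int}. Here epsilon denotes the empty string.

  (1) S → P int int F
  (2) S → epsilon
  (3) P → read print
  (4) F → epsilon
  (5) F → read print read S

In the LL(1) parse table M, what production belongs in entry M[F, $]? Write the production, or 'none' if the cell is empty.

F → epsilon

FIRST(P) = {read}
FIRST(F) = {epsilon, read}
FIRST(S) = {epsilon, read}  (via P int int F)
FOLLOW(S) includes $ since S is the start symbol.
FOLLOW(S): in F→read print read S, the suffix after S is empty, so FOLLOW(S) ⊇ FOLLOW(F) = {$}. Thus FOLLOW(S) = {$}.
FOLLOW(F): in S→P int int F, the suffix after F is empty, so FOLLOW(F) ⊇ FOLLOW(S) = {$}. Thus FOLLOW(F) = {$}.
For F → epsilon: FIRST(epsilon) = {epsilon}, so it goes in M[F, t] for t ∈ {}; since epsilon ∈ FIRST, also for every t ∈ FOLLOW(F) = {$}.
For F → read print read S: FIRST(read print read S) = {read}, so it goes in M[F, t] for t ∈ {read}.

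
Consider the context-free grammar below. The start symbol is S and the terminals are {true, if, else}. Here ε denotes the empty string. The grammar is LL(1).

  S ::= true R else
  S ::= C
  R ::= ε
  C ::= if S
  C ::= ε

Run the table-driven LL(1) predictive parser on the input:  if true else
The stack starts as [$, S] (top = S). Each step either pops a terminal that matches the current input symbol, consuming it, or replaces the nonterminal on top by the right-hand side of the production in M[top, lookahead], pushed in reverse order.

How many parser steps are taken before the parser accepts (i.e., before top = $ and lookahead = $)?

7

step 1: stack=$ S  input=if true else $  — expand S ::= C
step 2: stack=$ C  input=if true else $  — expand C ::= if S
step 3: stack=$ S if  input=if true else $  — match if
step 4: stack=$ S  input=true else $  — expand S ::= true R else
step 5: stack=$ else R true  input=true else $  — match true
step 6: stack=$ else R  input=else $  — expand R ::= ε
step 7: stack=$ else  input=else $  — match else
Accept reached after 7 steps.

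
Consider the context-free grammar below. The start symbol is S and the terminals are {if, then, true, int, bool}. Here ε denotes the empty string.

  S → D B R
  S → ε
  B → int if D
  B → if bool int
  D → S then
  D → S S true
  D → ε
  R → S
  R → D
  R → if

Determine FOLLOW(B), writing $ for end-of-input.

{$, if, int, then, true}

FIRST(B) = {if, int}
FIRST(S) = {ε, if, int, then, true}  (via D B R)
FIRST(D) = {ε, if, int, then, true}  (via S then, S S true)
FIRST(R) = {ε, if, int, then, true}  (via S, D)
FOLLOW(S) includes $ since S is the start symbol.
FOLLOW(S): in D→S then, S is followed by then with FIRST {then}; in D→S S true (occurrence 1), S is followed by S true with FIRST {if, int, then, true}; in D→S S true (occurrence 2), S is followed by true with FIRST {true}; in R→S, the suffix after S is empty, so FOLLOW(S) ⊇ FOLLOW(R) = {$, if, int, then, true}. Thus FOLLOW(S) = {$, if, int, then, true}.
FOLLOW(B): in S→D B R, B is followed by R with FIRST {ε, if, int, then, true}; in S→D B R, the suffix after B is nullable, so FOLLOW(B) ⊇ FOLLOW(S) = {$, if, int, then, true}. Thus FOLLOW(B) = {$, if, int, then, true}.
FOLLOW(R): in S→D B R, the suffix after R is empty, so FOLLOW(R) ⊇ FOLLOW(S) = {$, if, int, then, true}. Thus FOLLOW(R) = {$, if, int, then, true}.
FOLLOW(D): in S→D B R, D is followed by B R with FIRST {if, int}; in B→int if D, the suffix after D is empty, so FOLLOW(D) ⊇ FOLLOW(B) = {$, if, int, then, true}; in R→D, the suffix after D is empty, so FOLLOW(D) ⊇ FOLLOW(R) = {$, if, int, then, true}. Thus FOLLOW(D) = {$, if, int, then, true}.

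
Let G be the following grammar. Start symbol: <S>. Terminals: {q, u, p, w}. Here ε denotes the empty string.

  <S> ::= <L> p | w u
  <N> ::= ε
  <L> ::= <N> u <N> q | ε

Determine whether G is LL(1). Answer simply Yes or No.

Yes

FIRST(<S>) = {p, u, w}
FIRST(<N>) = {ε}
FIRST(<L>) = {ε, u}
FOLLOW(<S>) = {$}
FOLLOW(<N>) = {q, u}
FOLLOW(<L>) = {p}
Each cell of M receives at most one production.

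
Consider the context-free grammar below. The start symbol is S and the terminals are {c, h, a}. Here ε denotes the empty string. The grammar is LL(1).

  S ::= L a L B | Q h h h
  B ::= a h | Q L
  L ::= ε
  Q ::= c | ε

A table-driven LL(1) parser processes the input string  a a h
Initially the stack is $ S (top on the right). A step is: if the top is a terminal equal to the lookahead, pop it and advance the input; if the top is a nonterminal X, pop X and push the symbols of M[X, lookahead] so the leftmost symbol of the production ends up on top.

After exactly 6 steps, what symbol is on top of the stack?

step 1: stack=$ S  input=a a h $  — expand S ::= L a L B
step 2: stack=$ B L a L  input=a a h $  — expand L ::= ε
step 3: stack=$ B L a  input=a a h $  — match a
step 4: stack=$ B L  input=a h $  — expand L ::= ε
step 5: stack=$ B  input=a h $  — expand B ::= a h
step 6: stack=$ h a  input=a h $  — match a
Stack after step 6: $ h (top = h).

h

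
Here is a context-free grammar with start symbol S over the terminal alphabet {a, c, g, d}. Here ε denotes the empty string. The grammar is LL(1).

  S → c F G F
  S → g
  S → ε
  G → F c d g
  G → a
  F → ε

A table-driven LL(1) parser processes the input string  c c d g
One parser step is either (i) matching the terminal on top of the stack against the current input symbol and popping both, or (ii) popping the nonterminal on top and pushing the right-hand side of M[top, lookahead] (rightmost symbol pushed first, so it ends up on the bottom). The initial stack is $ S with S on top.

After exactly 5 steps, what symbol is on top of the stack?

     Stack        Input      Action
  1  $ S          c c d g $  expand S → c F G F
  2  $ F G F c    c c d g $  match c
  3  $ F G F      c d g $    expand F → ε
  4  $ F G        c d g $    expand G → F c d g
  5  $ F g d c F  c d g $    expand F → ε
Stack after step 5: $ F g d c (top = c).

c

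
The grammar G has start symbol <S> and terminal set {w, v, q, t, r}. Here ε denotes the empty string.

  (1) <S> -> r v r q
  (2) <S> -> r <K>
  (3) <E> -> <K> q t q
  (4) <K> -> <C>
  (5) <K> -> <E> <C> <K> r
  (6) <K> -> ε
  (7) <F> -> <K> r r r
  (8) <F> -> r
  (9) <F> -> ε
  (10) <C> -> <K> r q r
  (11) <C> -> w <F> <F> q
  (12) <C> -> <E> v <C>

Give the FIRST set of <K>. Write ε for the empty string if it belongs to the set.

{ε, q, r, w}

FIRST(<S>) = {r}
FIRST(<E>) = {q, r, w}  (via <K> q t q)
FIRST(<K>) = {ε, q, r, w}  (via <C>, <E> <C> <K> r)
FIRST(<F>) = {ε, q, r, w}  (via <K> r r r)
FIRST(<C>) = {q, r, w}  (via <K> r q r, <E> v <C>)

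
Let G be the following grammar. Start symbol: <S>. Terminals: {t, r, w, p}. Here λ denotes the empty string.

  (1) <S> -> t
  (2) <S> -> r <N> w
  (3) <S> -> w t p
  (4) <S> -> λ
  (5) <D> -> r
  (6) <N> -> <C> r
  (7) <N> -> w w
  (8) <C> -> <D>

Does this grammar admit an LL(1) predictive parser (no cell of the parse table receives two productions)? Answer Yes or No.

FIRST(<S>) = {λ, r, t, w}
FIRST(<D>) = {r}
FIRST(<N>) = {r, w}
FIRST(<C>) = {r}
FOLLOW(<S>) = {$}
FOLLOW(<D>) = {r}
FOLLOW(<N>) = {w}
FOLLOW(<C>) = {r}
Each cell of M receives at most one production.

Yes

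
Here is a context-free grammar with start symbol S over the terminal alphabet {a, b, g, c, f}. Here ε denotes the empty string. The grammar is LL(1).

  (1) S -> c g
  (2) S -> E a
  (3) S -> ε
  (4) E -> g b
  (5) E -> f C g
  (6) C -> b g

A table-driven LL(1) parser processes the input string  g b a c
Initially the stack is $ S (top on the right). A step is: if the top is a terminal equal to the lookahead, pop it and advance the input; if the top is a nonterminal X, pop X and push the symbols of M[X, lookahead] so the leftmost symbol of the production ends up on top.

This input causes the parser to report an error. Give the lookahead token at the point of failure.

     Stack    Input      Action
  1  $ S      g b a c $  expand S -> E a
  2  $ a E    g b a c $  expand E -> g b
  3  $ a b g  g b a c $  match g
  4  $ a b    b a c $    match b
  5  $ a      a c $      match a
  6  $        c $        error: stack empty but input remains

c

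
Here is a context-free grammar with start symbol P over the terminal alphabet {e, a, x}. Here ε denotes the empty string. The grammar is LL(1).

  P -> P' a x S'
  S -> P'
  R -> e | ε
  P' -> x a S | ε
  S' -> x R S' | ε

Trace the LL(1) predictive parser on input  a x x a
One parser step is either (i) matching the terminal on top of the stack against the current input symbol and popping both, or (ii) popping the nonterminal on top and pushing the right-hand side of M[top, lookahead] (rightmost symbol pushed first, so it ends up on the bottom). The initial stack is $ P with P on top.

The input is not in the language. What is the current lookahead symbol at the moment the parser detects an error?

a

     Stack        Input      Action
  1  $ P          a x x a $  expand P -> P' a x S'
  2  $ S' x a P'  a x x a $  expand P' -> ε
  3  $ S' x a     a x x a $  match a
  4  $ S' x       x x a $    match x
  5  $ S'         x a $      expand S' -> x R S'
  6  $ S' R x     x a $      match x
  7  $ S' R       a $        error: M[R, a] is empty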